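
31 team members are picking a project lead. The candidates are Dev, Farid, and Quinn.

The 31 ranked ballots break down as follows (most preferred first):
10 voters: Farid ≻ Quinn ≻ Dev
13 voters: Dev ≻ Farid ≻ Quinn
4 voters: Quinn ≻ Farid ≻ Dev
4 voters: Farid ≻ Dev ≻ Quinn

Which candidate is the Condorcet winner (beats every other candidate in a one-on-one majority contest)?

Farid

Farid vs Dev: 18–13
Farid vs Quinn: 27–4
Farid beats every other candidate.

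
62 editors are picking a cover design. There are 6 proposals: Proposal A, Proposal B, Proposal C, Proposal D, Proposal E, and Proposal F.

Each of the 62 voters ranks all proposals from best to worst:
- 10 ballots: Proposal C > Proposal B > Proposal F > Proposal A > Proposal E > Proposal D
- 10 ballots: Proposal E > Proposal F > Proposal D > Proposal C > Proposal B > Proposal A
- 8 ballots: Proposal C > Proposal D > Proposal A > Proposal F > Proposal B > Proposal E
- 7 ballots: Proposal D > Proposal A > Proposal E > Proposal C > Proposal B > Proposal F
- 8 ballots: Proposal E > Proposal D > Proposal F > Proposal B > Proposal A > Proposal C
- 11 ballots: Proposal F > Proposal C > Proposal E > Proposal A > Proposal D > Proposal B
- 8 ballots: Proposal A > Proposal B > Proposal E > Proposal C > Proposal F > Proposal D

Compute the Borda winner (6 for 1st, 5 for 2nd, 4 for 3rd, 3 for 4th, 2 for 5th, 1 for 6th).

Proposal A: 10×3 + 10×1 + 8×4 + 7×5 + 8×2 + 11×3 + 8×6 = 204
Proposal B: 10×5 + 10×2 + 8×2 + 7×2 + 8×3 + 11×1 + 8×5 = 175
Proposal C: 10×6 + 10×3 + 8×6 + 7×3 + 8×1 + 11×5 + 8×3 = 246
Proposal D: 10×1 + 10×4 + 8×5 + 7×6 + 8×5 + 11×2 + 8×1 = 202
Proposal E: 10×2 + 10×6 + 8×1 + 7×4 + 8×6 + 11×4 + 8×4 = 240
Proposal F: 10×4 + 10×5 + 8×3 + 7×1 + 8×4 + 11×6 + 8×2 = 235

Proposal C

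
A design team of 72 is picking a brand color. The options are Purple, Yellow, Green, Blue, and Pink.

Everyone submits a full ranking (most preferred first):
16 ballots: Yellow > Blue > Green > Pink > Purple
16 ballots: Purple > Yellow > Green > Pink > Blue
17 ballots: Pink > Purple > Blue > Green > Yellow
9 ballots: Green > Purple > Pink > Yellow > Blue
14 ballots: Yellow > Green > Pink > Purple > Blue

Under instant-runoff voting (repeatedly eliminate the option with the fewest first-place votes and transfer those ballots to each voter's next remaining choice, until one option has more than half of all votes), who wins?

Purple

Round 1: Purple 16, Yellow 30, Green 9, Blue 0, Pink 17. Blue eliminated.
Round 2: Purple 16, Yellow 30, Green 9, Pink 17. Green eliminated.
Round 3: Purple 25, Yellow 30, Pink 17. Pink eliminated.
Round 4: Purple 42, Yellow 30. Purple has a majority (≥37).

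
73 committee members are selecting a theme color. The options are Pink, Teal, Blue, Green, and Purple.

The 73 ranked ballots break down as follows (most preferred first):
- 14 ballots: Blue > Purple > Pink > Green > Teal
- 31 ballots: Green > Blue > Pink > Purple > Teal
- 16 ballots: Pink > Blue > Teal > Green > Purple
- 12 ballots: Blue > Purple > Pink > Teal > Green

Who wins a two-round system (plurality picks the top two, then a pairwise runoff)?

Round 1 first-place votes: Pink 16, Teal 0, Blue 26, Green 31, Purple 0. Green and Blue advance.
Runoff: Green is ranked above Blue on 31 ballots, Blue above Green on 42.

Blue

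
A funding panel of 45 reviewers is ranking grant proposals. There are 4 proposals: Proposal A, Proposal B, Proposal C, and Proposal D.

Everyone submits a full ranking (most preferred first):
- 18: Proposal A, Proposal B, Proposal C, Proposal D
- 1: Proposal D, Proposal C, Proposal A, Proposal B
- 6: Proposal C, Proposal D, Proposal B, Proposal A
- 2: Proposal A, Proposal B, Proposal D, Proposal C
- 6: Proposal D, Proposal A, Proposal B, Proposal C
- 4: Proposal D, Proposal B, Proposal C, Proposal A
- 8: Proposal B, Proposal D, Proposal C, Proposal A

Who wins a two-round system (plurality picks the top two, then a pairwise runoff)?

Round 1 first-place votes: Proposal A 20, Proposal B 8, Proposal C 6, Proposal D 11. Proposal A and Proposal D advance.
Runoff: Proposal A is ranked above Proposal D on 20 ballots, Proposal D above Proposal A on 25.

Proposal D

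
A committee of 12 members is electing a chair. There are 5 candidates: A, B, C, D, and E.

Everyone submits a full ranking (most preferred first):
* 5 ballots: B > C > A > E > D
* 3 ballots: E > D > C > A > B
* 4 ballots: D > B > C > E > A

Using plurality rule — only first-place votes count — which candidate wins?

B

First-place votes: A 0, B 5, C 0, D 4, E 3.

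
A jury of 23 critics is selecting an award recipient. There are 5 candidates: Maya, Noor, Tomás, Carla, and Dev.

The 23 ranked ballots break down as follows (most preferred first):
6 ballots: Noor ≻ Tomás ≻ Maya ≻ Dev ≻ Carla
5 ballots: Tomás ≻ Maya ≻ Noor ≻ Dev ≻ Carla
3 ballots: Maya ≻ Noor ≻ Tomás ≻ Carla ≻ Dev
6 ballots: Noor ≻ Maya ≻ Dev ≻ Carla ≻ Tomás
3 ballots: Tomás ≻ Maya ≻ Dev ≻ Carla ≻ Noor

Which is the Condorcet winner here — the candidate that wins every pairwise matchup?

Noor

Noor vs Maya: 12–11
Noor vs Tomás: 15–8
Noor vs Carla: 20–3
Noor vs Dev: 20–3
Noor beats every other candidate.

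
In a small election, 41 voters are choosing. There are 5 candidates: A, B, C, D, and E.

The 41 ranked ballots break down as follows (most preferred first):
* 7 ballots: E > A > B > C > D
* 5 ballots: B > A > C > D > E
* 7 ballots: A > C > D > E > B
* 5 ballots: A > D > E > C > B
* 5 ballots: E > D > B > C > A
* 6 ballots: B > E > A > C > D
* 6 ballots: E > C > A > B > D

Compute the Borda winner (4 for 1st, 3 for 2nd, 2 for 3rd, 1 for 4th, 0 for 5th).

A

A: 7×3 + 5×3 + 7×4 + 5×4 + 5×0 + 6×2 + 6×2 = 108
B: 7×2 + 5×4 + 7×0 + 5×0 + 5×2 + 6×4 + 6×1 = 74
C: 7×1 + 5×2 + 7×3 + 5×1 + 5×1 + 6×1 + 6×3 = 72
D: 7×0 + 5×1 + 7×2 + 5×3 + 5×3 + 6×0 + 6×0 = 49
E: 7×4 + 5×0 + 7×1 + 5×2 + 5×4 + 6×3 + 6×4 = 107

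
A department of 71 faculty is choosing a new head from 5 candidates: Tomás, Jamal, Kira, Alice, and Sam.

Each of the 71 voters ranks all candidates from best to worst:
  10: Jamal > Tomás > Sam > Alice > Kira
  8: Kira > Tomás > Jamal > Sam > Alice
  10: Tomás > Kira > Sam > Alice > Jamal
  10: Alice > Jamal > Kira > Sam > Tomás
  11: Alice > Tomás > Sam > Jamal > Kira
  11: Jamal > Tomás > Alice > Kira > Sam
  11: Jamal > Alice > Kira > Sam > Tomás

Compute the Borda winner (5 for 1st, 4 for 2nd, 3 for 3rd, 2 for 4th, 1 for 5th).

Tomás: 10×4 + 8×4 + 10×5 + 10×1 + 11×4 + 11×4 + 11×1 = 231
Jamal: 10×5 + 8×3 + 10×1 + 10×4 + 11×2 + 11×5 + 11×5 = 256
Kira: 10×1 + 8×5 + 10×4 + 10×3 + 11×1 + 11×2 + 11×3 = 186
Alice: 10×2 + 8×1 + 10×2 + 10×5 + 11×5 + 11×3 + 11×4 = 230
Sam: 10×3 + 8×2 + 10×3 + 10×2 + 11×3 + 11×1 + 11×2 = 162

Jamal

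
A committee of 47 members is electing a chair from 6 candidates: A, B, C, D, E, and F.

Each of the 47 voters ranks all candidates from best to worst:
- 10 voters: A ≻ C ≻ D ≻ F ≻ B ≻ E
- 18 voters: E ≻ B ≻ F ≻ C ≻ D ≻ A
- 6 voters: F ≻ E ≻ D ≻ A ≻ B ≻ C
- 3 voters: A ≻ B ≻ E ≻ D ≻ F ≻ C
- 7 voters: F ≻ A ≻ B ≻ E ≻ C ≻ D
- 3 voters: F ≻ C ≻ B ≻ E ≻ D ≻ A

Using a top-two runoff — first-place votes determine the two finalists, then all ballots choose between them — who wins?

Round 1 first-place votes: A 13, B 0, C 0, D 0, E 18, F 16. E and F advance.
Runoff: E is ranked above F on 21 ballots, F above E on 26.

F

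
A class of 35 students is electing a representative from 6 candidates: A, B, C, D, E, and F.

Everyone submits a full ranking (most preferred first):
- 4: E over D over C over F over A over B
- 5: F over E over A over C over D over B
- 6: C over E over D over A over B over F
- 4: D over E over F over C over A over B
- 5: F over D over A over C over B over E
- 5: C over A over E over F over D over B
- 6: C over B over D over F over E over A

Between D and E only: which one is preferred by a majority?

E

D is ranked above E on 15 ballots; E above D on 20.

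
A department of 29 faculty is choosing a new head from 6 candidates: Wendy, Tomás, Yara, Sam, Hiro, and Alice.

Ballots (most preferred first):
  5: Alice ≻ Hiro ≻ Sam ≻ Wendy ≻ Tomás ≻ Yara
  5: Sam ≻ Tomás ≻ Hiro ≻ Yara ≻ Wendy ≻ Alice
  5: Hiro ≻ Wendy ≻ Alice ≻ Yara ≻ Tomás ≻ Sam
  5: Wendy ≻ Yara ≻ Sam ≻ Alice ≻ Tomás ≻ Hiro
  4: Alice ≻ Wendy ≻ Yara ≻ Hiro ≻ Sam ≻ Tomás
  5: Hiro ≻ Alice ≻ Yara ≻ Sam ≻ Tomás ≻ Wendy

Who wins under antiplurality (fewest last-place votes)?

Last-place votes: Wendy 5, Tomás 4, Yara 5, Sam 5, Hiro 5, Alice 5.

Tomás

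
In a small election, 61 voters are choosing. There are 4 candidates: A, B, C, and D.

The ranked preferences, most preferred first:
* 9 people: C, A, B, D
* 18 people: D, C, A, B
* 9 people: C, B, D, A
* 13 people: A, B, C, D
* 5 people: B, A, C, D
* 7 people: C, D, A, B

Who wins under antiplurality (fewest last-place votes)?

C

Last-place votes: A 9, B 25, C 0, D 27.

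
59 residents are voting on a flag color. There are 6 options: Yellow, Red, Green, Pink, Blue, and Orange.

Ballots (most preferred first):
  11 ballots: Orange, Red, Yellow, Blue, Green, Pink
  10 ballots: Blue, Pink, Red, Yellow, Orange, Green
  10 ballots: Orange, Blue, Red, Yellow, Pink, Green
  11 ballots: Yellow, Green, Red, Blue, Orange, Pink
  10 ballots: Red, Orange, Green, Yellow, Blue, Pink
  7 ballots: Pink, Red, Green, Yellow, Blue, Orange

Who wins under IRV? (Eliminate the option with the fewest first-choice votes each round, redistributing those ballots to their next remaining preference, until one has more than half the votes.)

Round 1: Yellow 11, Red 10, Green 0, Pink 7, Blue 10, Orange 21. Green eliminated.
Round 2: Yellow 11, Red 10, Pink 7, Blue 10, Orange 21. Pink eliminated.
Round 3: Yellow 11, Red 17, Blue 10, Orange 21. Blue eliminated.
Round 4: Yellow 11, Red 27, Orange 21. Yellow eliminated.
Round 5: Red 38, Orange 21. Red has a majority (≥30).

Red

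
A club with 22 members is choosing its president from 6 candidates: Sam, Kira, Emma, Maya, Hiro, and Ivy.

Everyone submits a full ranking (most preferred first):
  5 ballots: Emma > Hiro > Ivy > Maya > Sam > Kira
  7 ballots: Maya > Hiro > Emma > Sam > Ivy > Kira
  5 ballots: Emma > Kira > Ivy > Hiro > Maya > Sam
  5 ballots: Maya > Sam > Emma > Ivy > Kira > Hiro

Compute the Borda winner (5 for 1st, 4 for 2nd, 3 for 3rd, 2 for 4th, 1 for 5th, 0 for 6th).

Emma

Sam: 5×1 + 7×2 + 5×0 + 5×4 = 39
Kira: 5×0 + 7×0 + 5×4 + 5×1 = 25
Emma: 5×5 + 7×3 + 5×5 + 5×3 = 86
Maya: 5×2 + 7×5 + 5×1 + 5×5 = 75
Hiro: 5×4 + 7×4 + 5×2 + 5×0 = 58
Ivy: 5×3 + 7×1 + 5×3 + 5×2 = 47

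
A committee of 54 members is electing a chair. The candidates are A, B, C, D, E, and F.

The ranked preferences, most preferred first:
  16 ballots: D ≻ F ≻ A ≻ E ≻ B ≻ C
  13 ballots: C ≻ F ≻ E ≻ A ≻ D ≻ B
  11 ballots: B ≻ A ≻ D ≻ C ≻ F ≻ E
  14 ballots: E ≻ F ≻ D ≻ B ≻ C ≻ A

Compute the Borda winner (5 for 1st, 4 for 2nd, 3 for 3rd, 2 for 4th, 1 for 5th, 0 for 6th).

F

A: 16×3 + 13×2 + 11×4 + 14×0 = 118
B: 16×1 + 13×0 + 11×5 + 14×2 = 99
C: 16×0 + 13×5 + 11×2 + 14×1 = 101
D: 16×5 + 13×1 + 11×3 + 14×3 = 168
E: 16×2 + 13×3 + 11×0 + 14×5 = 141
F: 16×4 + 13×4 + 11×1 + 14×4 = 183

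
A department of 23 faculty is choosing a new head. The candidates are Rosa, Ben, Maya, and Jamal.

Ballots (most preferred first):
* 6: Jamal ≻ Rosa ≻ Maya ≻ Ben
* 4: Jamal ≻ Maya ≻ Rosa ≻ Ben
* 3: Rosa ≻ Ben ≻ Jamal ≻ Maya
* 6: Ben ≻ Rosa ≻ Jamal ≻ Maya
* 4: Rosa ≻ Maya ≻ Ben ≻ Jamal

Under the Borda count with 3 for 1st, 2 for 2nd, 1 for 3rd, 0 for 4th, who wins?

Rosa

Rosa: 6×2 + 4×1 + 3×3 + 6×2 + 4×3 = 49
Ben: 6×0 + 4×0 + 3×2 + 6×3 + 4×1 = 28
Maya: 6×1 + 4×2 + 3×0 + 6×0 + 4×2 = 22
Jamal: 6×3 + 4×3 + 3×1 + 6×1 + 4×0 = 39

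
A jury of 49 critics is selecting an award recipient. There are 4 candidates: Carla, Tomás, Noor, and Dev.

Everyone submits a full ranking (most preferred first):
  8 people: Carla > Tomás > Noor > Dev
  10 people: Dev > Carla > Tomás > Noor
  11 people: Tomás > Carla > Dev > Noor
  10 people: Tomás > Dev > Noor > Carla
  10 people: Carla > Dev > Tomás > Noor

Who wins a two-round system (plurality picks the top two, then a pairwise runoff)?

Carla

Round 1 first-place votes: Carla 18, Tomás 21, Noor 0, Dev 10. Tomás and Carla advance.
Runoff: Tomás is ranked above Carla on 21 ballots, Carla above Tomás on 28.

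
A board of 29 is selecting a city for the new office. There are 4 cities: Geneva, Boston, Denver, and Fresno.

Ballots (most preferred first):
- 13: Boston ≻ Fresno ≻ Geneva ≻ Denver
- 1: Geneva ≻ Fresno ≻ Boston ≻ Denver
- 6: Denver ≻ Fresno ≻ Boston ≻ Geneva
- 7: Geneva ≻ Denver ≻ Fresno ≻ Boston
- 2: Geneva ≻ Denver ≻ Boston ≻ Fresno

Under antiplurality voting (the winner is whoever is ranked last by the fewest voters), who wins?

Last-place votes: Geneva 6, Boston 7, Denver 14, Fresno 2.

Fresno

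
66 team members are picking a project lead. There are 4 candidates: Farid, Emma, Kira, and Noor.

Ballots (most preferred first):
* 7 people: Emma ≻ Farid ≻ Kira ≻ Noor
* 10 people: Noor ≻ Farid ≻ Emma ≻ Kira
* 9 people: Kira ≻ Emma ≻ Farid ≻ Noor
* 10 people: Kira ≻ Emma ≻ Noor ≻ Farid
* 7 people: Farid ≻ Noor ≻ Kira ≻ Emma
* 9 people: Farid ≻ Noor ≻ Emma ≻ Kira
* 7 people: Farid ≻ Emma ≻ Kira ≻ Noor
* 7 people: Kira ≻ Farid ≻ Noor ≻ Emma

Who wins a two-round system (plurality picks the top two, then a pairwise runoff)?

Round 1 first-place votes: Farid 23, Emma 7, Kira 26, Noor 10. Kira and Farid advance.
Runoff: Kira is ranked above Farid on 26 ballots, Farid above Kira on 40.

Farid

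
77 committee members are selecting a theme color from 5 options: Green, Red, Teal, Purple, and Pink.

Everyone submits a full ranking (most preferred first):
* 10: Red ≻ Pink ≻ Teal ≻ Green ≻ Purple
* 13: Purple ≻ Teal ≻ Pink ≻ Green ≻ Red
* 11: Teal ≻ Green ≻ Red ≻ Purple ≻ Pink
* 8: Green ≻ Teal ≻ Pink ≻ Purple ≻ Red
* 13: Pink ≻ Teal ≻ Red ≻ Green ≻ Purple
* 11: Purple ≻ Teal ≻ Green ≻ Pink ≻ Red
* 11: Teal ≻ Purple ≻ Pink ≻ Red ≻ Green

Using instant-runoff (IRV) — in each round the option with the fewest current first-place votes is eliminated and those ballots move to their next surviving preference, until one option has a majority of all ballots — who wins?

Teal

Round 1: Green 8, Red 10, Teal 22, Purple 24, Pink 13. Green eliminated.
Round 2: Red 10, Teal 30, Purple 24, Pink 13. Red eliminated.
Round 3: Teal 30, Purple 24, Pink 23. Pink eliminated.
Round 4: Teal 53, Purple 24. Teal has a majority (≥39).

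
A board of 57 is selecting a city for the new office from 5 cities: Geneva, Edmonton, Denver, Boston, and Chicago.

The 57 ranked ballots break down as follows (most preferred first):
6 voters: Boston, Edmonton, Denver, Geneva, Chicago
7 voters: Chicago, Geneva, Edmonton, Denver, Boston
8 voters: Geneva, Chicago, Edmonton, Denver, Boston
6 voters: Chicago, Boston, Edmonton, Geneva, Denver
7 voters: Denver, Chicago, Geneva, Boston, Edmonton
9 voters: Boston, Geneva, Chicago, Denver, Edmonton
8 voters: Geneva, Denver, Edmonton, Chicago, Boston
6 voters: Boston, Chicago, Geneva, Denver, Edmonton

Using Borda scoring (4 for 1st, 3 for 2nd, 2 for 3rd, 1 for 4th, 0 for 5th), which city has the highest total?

Geneva: 6×1 + 7×3 + 8×4 + 6×1 + 7×2 + 9×3 + 8×4 + 6×2 = 150
Edmonton: 6×3 + 7×2 + 8×2 + 6×2 + 7×0 + 9×0 + 8×2 + 6×0 = 76
Denver: 6×2 + 7×1 + 8×1 + 6×0 + 7×4 + 9×1 + 8×3 + 6×1 = 94
Boston: 6×4 + 7×0 + 8×0 + 6×3 + 7×1 + 9×4 + 8×0 + 6×4 = 109
Chicago: 6×0 + 7×4 + 8×3 + 6×4 + 7×3 + 9×2 + 8×1 + 6×3 = 141

Geneva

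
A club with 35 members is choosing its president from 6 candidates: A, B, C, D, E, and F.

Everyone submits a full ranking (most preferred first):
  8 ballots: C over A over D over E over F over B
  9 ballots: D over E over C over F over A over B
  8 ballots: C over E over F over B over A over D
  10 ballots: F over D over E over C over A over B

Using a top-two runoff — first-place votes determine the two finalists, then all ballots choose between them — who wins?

C

Round 1 first-place votes: A 0, B 0, C 16, D 9, E 0, F 10. C and F advance.
Runoff: C is ranked above F on 25 ballots, F above C on 10.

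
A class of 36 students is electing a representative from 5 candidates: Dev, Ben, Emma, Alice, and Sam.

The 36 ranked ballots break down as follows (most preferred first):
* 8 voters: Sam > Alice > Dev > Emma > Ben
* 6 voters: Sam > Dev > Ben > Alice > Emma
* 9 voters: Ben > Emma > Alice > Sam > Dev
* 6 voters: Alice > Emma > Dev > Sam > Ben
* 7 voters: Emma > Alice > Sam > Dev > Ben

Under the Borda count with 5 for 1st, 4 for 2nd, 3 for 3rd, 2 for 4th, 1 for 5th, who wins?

Dev: 8×3 + 6×4 + 9×1 + 6×3 + 7×2 = 89
Ben: 8×1 + 6×3 + 9×5 + 6×1 + 7×1 = 84
Emma: 8×2 + 6×1 + 9×4 + 6×4 + 7×5 = 117
Alice: 8×4 + 6×2 + 9×3 + 6×5 + 7×4 = 129
Sam: 8×5 + 6×5 + 9×2 + 6×2 + 7×3 = 121

Alice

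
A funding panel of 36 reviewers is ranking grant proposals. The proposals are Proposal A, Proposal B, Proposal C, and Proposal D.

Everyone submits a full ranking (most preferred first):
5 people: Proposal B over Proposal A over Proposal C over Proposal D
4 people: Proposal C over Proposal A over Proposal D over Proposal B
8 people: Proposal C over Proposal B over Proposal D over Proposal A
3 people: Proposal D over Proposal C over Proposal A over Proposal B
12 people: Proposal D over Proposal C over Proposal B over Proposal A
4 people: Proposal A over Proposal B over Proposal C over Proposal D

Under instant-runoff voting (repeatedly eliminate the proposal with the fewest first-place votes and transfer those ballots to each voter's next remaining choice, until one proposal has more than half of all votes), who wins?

Proposal C

Round 1: Proposal A 4, Proposal B 5, Proposal C 12, Proposal D 15. Proposal A eliminated.
Round 2: Proposal B 9, Proposal C 12, Proposal D 15. Proposal B eliminated.
Round 3: Proposal C 21, Proposal D 15. Proposal C has a majority (≥19).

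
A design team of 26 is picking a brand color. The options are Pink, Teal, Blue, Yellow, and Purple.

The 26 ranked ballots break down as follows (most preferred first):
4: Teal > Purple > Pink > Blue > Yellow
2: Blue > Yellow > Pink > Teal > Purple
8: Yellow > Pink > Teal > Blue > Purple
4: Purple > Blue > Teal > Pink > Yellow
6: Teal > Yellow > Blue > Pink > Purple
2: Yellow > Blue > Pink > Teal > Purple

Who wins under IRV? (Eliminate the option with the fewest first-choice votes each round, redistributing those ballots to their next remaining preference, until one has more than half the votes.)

Round 1: Pink 0, Teal 10, Blue 2, Yellow 10, Purple 4. Pink eliminated.
Round 2: Teal 10, Blue 2, Yellow 10, Purple 4. Blue eliminated.
Round 3: Teal 10, Yellow 12, Purple 4. Purple eliminated.
Round 4: Teal 14, Yellow 12. Teal has a majority (≥14).

Teal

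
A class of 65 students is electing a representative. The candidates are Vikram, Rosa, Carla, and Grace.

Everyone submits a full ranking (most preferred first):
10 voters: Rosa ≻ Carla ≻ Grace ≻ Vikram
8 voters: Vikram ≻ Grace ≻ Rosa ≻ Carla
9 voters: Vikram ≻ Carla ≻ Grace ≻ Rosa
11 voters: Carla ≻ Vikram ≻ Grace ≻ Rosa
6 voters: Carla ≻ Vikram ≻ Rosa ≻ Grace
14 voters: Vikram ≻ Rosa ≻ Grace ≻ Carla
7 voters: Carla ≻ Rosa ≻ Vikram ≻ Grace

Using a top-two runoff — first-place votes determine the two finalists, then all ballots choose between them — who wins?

Round 1 first-place votes: Vikram 31, Rosa 10, Carla 24, Grace 0. Vikram and Carla advance.
Runoff: Vikram is ranked above Carla on 31 ballots, Carla above Vikram on 34.

Carla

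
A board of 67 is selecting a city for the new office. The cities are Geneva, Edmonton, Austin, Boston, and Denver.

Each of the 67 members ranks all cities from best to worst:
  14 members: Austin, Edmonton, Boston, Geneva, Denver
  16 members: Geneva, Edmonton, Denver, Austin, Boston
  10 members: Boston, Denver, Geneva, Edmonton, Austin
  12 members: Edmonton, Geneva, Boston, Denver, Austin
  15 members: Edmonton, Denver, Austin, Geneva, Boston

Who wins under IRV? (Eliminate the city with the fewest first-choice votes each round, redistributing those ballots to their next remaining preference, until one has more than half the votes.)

Edmonton

Round 1: Geneva 16, Edmonton 27, Austin 14, Boston 10, Denver 0. Denver eliminated.
Round 2: Geneva 16, Edmonton 27, Austin 14, Boston 10. Boston eliminated.
Round 3: Geneva 26, Edmonton 27, Austin 14. Austin eliminated.
Round 4: Geneva 26, Edmonton 41. Edmonton has a majority (≥34).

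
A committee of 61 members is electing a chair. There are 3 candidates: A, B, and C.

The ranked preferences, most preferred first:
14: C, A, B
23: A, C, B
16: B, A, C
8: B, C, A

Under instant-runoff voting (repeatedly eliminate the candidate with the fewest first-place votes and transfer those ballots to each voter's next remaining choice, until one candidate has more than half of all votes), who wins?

Round 1: A 23, B 24, C 14. C eliminated.
Round 2: A 37, B 24. A has a majority (≥31).

A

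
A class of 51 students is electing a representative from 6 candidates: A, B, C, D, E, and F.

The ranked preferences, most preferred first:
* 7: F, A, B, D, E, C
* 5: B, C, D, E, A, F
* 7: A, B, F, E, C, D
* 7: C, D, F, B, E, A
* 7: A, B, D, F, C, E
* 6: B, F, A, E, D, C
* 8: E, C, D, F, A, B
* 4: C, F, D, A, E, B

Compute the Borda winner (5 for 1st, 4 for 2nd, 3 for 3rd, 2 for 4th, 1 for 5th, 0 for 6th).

F

A: 7×4 + 5×1 + 7×5 + 7×0 + 7×5 + 6×3 + 8×1 + 4×2 = 137
B: 7×3 + 5×5 + 7×4 + 7×2 + 7×4 + 6×5 + 8×0 + 4×0 = 146
C: 7×0 + 5×4 + 7×1 + 7×5 + 7×1 + 6×0 + 8×4 + 4×5 = 121
D: 7×2 + 5×3 + 7×0 + 7×4 + 7×3 + 6×1 + 8×3 + 4×3 = 120
E: 7×1 + 5×2 + 7×2 + 7×1 + 7×0 + 6×2 + 8×5 + 4×1 = 94
F: 7×5 + 5×0 + 7×3 + 7×3 + 7×2 + 6×4 + 8×2 + 4×4 = 147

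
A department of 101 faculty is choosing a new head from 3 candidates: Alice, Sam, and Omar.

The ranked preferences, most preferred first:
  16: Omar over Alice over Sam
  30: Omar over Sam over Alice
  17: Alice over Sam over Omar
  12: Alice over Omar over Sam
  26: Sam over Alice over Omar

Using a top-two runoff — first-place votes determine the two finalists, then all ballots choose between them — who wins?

Round 1 first-place votes: Alice 29, Sam 26, Omar 46. Omar and Alice advance.
Runoff: Omar is ranked above Alice on 46 ballots, Alice above Omar on 55.

Alice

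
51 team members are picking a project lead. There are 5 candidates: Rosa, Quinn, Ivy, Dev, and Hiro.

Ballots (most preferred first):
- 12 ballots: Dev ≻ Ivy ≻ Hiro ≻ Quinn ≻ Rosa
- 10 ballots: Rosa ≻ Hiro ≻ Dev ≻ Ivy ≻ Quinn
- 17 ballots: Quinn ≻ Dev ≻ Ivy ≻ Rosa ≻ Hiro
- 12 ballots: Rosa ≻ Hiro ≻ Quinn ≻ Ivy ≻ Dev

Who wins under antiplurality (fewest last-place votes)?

Ivy

Last-place votes: Rosa 12, Quinn 10, Ivy 0, Dev 12, Hiro 17.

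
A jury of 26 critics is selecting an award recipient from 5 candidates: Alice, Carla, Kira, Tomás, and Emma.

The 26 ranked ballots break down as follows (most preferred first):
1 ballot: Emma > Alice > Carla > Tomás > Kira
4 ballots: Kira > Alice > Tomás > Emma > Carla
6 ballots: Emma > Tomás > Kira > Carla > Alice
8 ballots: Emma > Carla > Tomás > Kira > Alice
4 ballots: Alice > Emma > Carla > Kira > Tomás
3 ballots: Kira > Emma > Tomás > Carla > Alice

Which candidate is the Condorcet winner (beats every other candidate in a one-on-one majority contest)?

Emma

Emma vs Alice: 18–8
Emma vs Carla: 26–0
Emma vs Kira: 19–7
Emma vs Tomás: 22–4
Emma beats every other candidate.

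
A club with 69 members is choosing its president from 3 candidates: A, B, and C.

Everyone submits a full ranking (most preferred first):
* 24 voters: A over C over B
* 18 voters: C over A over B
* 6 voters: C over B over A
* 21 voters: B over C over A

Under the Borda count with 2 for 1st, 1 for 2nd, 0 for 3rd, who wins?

C

A: 24×2 + 18×1 + 6×0 + 21×0 = 66
B: 24×0 + 18×0 + 6×1 + 21×2 = 48
C: 24×1 + 18×2 + 6×2 + 21×1 = 93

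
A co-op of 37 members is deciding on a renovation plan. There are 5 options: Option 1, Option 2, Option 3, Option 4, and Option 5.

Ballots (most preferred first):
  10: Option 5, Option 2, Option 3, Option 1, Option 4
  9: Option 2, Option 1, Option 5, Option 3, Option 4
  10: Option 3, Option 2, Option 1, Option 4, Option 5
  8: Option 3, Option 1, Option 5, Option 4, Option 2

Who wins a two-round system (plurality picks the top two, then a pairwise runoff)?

Round 1 first-place votes: Option 1 0, Option 2 9, Option 3 18, Option 4 0, Option 5 10. Option 3 and Option 5 advance.
Runoff: Option 3 is ranked above Option 5 on 18 ballots, Option 5 above Option 3 on 19.

Option 5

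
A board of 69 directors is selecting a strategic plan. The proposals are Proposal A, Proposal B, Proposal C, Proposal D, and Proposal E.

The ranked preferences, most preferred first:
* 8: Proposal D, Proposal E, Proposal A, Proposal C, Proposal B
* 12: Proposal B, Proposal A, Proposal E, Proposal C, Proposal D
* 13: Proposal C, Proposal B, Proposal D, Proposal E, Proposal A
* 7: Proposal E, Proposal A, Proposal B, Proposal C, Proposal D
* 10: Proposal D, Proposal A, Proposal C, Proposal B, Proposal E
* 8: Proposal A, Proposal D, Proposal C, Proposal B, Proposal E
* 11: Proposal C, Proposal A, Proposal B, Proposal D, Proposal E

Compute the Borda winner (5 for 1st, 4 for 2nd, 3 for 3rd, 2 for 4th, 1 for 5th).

Proposal A

Proposal A: 8×3 + 12×4 + 13×1 + 7×4 + 10×4 + 8×5 + 11×4 = 237
Proposal B: 8×1 + 12×5 + 13×4 + 7×3 + 10×2 + 8×2 + 11×3 = 210
Proposal C: 8×2 + 12×2 + 13×5 + 7×2 + 10×3 + 8×3 + 11×5 = 228
Proposal D: 8×5 + 12×1 + 13×3 + 7×1 + 10×5 + 8×4 + 11×2 = 202
Proposal E: 8×4 + 12×3 + 13×2 + 7×5 + 10×1 + 8×1 + 11×1 = 158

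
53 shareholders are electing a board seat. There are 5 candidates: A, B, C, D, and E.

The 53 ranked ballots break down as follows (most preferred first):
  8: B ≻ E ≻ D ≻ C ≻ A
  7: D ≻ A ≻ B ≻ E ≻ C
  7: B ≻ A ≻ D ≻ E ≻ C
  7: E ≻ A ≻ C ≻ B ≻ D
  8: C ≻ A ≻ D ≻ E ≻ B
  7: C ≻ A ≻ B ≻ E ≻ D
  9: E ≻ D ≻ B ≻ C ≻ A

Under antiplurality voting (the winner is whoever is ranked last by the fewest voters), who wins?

E

Last-place votes: A 17, B 8, C 14, D 14, E 0.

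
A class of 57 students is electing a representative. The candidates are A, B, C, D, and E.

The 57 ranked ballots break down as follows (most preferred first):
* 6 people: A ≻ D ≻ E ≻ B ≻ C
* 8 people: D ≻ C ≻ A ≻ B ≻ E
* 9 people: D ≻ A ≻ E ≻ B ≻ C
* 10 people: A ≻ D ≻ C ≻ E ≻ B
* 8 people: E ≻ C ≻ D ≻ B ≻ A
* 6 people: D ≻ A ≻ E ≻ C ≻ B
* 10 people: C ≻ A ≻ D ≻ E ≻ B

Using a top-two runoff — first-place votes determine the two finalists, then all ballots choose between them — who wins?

D

Round 1 first-place votes: A 16, B 0, C 10, D 23, E 8. D and A advance.
Runoff: D is ranked above A on 31 ballots, A above D on 26.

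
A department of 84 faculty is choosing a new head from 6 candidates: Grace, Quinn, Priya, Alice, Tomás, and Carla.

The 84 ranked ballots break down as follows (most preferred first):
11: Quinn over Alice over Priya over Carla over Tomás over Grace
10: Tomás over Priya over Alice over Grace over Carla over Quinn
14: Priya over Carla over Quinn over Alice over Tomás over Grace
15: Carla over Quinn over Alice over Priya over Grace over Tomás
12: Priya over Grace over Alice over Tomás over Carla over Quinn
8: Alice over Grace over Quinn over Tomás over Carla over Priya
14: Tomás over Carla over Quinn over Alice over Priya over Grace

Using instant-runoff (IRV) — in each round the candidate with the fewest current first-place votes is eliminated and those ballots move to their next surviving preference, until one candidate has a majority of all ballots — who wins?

Round 1: Grace 0, Quinn 11, Priya 26, Alice 8, Tomás 24, Carla 15. Grace eliminated.
Round 2: Quinn 11, Priya 26, Alice 8, Tomás 24, Carla 15. Alice eliminated.
Round 3: Quinn 19, Priya 26, Tomás 24, Carla 15. Carla eliminated.
Round 4: Quinn 34, Priya 26, Tomás 24. Tomás eliminated.
Round 5: Quinn 48, Priya 36. Quinn has a majority (≥43).

Quinn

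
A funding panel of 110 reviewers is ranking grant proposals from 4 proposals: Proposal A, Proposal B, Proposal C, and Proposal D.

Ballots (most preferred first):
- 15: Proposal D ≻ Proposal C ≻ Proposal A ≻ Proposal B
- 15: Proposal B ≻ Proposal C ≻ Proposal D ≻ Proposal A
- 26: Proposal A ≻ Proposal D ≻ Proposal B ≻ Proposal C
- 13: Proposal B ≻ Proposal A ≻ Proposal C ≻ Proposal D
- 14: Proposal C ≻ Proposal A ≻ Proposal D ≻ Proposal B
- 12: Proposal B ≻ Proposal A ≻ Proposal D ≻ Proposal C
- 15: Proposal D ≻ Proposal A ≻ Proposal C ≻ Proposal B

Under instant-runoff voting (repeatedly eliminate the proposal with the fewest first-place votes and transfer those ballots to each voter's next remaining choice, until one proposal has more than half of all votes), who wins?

Proposal A

Round 1: Proposal A 26, Proposal B 40, Proposal C 14, Proposal D 30. Proposal C eliminated.
Round 2: Proposal A 40, Proposal B 40, Proposal D 30. Proposal D eliminated.
Round 3: Proposal A 70, Proposal B 40. Proposal A has a majority (≥56).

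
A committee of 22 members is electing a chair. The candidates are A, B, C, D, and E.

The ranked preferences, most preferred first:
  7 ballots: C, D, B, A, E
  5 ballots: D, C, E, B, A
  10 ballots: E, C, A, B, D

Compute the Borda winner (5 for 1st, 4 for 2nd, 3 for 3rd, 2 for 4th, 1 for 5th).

A: 7×2 + 5×1 + 10×3 = 49
B: 7×3 + 5×2 + 10×2 = 51
C: 7×5 + 5×4 + 10×4 = 95
D: 7×4 + 5×5 + 10×1 = 63
E: 7×1 + 5×3 + 10×5 = 72

C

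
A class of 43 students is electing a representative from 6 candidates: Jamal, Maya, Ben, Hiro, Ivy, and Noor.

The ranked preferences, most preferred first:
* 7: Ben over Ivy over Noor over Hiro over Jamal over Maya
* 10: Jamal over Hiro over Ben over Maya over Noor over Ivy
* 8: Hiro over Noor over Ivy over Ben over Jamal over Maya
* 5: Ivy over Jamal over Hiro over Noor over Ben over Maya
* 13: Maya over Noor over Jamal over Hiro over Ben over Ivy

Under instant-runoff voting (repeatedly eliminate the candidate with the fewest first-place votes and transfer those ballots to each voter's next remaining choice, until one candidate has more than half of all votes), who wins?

Jamal

Round 1: Jamal 10, Maya 13, Ben 7, Hiro 8, Ivy 5, Noor 0. Noor eliminated.
Round 2: Jamal 10, Maya 13, Ben 7, Hiro 8, Ivy 5. Ivy eliminated.
Round 3: Jamal 15, Maya 13, Ben 7, Hiro 8. Ben eliminated.
Round 4: Jamal 15, Maya 13, Hiro 15. Maya eliminated.
Round 5: Jamal 28, Hiro 15. Jamal has a majority (≥22).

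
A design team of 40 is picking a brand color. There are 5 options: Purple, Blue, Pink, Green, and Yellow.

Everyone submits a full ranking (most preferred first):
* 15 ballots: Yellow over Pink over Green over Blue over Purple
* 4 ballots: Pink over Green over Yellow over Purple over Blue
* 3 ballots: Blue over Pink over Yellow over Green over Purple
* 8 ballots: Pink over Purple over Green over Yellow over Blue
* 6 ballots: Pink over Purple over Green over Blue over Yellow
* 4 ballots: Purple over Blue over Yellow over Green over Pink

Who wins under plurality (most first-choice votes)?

Pink

First-place votes: Purple 4, Blue 3, Pink 18, Green 0, Yellow 15.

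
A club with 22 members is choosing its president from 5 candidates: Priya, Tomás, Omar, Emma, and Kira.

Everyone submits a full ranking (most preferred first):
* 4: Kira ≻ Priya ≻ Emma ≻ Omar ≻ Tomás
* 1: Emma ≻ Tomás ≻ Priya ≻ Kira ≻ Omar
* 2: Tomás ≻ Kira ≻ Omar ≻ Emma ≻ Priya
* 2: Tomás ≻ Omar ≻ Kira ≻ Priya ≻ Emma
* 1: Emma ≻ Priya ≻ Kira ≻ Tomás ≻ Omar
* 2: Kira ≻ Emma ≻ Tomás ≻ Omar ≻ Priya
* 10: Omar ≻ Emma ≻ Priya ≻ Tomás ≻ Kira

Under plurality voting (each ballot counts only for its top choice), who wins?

First-place votes: Priya 0, Tomás 4, Omar 10, Emma 2, Kira 6.

Omar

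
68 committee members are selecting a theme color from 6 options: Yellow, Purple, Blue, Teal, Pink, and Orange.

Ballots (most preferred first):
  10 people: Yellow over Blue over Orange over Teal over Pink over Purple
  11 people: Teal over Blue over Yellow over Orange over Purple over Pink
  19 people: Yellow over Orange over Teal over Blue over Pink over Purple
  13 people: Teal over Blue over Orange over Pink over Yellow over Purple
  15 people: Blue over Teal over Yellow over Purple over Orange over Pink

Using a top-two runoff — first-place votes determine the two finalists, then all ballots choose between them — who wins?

Teal

Round 1 first-place votes: Yellow 29, Purple 0, Blue 15, Teal 24, Pink 0, Orange 0. Yellow and Teal advance.
Runoff: Yellow is ranked above Teal on 29 ballots, Teal above Yellow on 39.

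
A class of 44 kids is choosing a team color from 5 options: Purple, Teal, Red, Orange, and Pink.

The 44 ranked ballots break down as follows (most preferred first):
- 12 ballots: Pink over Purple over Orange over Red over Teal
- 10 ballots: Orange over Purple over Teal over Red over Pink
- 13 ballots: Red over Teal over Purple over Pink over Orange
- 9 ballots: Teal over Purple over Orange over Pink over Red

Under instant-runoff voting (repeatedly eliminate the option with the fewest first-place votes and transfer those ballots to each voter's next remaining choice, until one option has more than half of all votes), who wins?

Orange

Round 1: Purple 0, Teal 9, Red 13, Orange 10, Pink 12. Purple eliminated.
Round 2: Teal 9, Red 13, Orange 10, Pink 12. Teal eliminated.
Round 3: Red 13, Orange 19, Pink 12. Pink eliminated.
Round 4: Red 13, Orange 31. Orange has a majority (≥23).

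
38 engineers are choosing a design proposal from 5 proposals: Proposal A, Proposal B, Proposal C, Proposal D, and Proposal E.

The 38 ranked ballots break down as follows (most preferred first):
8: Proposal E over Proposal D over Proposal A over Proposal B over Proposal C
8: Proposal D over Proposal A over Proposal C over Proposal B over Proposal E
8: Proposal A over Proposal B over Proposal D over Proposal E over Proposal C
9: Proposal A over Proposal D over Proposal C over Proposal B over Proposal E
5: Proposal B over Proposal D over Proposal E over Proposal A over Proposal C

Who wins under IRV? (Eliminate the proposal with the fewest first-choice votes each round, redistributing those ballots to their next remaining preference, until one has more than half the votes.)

Proposal D

Round 1: Proposal A 17, Proposal B 5, Proposal C 0, Proposal D 8, Proposal E 8. Proposal C eliminated.
Round 2: Proposal A 17, Proposal B 5, Proposal D 8, Proposal E 8. Proposal B eliminated.
Round 3: Proposal A 17, Proposal D 13, Proposal E 8. Proposal E eliminated.
Round 4: Proposal A 17, Proposal D 21. Proposal D has a majority (≥20).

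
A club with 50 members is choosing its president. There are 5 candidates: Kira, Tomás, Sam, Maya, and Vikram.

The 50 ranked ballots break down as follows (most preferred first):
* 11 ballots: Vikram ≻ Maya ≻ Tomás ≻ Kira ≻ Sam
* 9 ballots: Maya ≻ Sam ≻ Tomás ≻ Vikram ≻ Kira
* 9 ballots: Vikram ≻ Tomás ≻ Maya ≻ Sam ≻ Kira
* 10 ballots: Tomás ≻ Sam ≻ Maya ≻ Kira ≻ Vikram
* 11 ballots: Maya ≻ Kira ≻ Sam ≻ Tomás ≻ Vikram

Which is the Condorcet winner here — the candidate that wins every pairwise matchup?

Maya

Maya vs Kira: 50–0
Maya vs Tomás: 31–19
Maya vs Sam: 40–10
Maya vs Vikram: 30–20
Maya beats every other candidate.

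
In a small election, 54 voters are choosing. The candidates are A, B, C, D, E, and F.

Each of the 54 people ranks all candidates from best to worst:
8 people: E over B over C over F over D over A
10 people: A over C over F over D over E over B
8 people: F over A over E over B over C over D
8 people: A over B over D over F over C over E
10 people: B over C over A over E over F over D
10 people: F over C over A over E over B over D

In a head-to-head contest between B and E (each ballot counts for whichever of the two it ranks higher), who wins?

B is ranked above E on 18 ballots; E above B on 36.

E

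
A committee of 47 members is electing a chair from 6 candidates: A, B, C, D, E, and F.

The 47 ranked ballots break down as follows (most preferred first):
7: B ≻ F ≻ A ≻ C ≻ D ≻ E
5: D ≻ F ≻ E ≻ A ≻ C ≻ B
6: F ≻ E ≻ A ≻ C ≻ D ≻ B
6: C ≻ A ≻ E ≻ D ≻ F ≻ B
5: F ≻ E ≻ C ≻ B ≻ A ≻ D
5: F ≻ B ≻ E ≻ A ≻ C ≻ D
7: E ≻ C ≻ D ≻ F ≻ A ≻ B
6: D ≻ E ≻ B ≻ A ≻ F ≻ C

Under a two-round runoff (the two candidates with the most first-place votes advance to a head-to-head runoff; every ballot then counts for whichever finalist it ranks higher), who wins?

Round 1 first-place votes: A 0, B 7, C 6, D 11, E 7, F 16. F and D advance.
Runoff: F is ranked above D on 23 ballots, D above F on 24.

D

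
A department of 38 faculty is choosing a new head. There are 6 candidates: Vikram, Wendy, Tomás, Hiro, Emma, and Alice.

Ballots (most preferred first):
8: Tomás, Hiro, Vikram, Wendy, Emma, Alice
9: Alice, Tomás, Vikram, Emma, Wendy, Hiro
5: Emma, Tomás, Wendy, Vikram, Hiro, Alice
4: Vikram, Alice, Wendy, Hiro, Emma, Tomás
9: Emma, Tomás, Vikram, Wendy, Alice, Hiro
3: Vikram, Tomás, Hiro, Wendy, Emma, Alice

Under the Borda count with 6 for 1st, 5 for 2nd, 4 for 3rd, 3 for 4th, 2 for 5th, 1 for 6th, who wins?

Tomás

Vikram: 8×4 + 9×4 + 5×3 + 4×6 + 9×4 + 3×6 = 161
Wendy: 8×3 + 9×2 + 5×4 + 4×4 + 9×3 + 3×3 = 114
Tomás: 8×6 + 9×5 + 5×5 + 4×1 + 9×5 + 3×5 = 182
Hiro: 8×5 + 9×1 + 5×2 + 4×3 + 9×1 + 3×4 = 92
Emma: 8×2 + 9×3 + 5×6 + 4×2 + 9×6 + 3×2 = 141
Alice: 8×1 + 9×6 + 5×1 + 4×5 + 9×2 + 3×1 = 108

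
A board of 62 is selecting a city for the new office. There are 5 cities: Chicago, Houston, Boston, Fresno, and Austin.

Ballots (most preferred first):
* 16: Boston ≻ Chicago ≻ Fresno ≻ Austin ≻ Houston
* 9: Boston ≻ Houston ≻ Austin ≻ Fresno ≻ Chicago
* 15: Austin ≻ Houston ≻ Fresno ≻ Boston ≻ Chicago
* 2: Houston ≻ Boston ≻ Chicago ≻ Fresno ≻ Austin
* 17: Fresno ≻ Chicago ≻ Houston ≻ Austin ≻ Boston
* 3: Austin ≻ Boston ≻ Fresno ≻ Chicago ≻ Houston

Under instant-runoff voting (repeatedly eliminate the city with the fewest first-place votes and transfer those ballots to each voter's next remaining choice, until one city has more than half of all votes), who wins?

Round 1: Chicago 0, Houston 2, Boston 25, Fresno 17, Austin 18. Chicago eliminated.
Round 2: Houston 2, Boston 25, Fresno 17, Austin 18. Houston eliminated.
Round 3: Boston 27, Fresno 17, Austin 18. Fresno eliminated.
Round 4: Boston 27, Austin 35. Austin has a majority (≥32).

Austin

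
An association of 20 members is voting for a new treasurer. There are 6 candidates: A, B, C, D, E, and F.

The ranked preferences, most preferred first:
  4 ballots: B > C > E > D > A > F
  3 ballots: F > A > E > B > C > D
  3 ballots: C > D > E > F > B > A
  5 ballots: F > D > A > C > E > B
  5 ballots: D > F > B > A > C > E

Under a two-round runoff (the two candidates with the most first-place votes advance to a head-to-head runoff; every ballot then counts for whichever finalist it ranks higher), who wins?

D

Round 1 first-place votes: A 0, B 4, C 3, D 5, E 0, F 8. F and D advance.
Runoff: F is ranked above D on 8 ballots, D above F on 12.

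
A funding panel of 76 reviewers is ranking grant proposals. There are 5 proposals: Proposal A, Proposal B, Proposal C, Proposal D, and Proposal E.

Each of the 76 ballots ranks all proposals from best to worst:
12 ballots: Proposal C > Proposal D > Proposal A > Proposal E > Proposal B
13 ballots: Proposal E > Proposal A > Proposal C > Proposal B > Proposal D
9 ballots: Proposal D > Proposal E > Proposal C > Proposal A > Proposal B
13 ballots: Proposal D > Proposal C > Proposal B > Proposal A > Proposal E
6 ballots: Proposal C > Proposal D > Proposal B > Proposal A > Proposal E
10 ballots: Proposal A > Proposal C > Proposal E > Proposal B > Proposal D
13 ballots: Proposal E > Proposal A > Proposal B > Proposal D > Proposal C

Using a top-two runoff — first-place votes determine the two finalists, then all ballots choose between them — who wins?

Proposal D

Round 1 first-place votes: Proposal A 10, Proposal B 0, Proposal C 18, Proposal D 22, Proposal E 26. Proposal E and Proposal D advance.
Runoff: Proposal E is ranked above Proposal D on 36 ballots, Proposal D above Proposal E on 40.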